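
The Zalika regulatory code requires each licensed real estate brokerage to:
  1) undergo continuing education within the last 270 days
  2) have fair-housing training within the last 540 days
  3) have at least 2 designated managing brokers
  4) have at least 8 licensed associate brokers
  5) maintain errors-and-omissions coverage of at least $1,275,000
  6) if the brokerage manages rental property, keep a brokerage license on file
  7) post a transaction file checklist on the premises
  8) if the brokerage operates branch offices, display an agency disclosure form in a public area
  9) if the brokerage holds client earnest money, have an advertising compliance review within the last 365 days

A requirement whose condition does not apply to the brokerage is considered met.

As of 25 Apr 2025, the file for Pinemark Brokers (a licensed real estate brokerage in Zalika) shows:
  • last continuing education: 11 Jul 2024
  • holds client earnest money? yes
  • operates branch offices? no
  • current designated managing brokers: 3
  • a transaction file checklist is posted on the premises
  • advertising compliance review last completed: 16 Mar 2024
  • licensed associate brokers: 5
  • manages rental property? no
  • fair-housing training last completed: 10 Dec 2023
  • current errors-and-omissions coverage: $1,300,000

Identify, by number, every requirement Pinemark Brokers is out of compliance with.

1. continuing education 288 days ago vs limit 270 → not met
2. fair-housing training 502 days ago vs limit 540 → met
3. designated managing brokers 3 ≥ 2 → met
4. licensed associate brokers 5 < 8 → not met
5. errors-and-omissions coverage $1,300,000 ≥ $1,275,000 → met
6. condition 'manages rental property' does not hold → requirement n/a → met
7. transaction file checklist present → met
8. condition 'operates branch offices' does not hold → requirement n/a → met
9. condition 'holds client earnest money' holds; advertising compliance review 405 days ago vs limit 365 → not met
Not met: 1, 4, 9

1, 4, 9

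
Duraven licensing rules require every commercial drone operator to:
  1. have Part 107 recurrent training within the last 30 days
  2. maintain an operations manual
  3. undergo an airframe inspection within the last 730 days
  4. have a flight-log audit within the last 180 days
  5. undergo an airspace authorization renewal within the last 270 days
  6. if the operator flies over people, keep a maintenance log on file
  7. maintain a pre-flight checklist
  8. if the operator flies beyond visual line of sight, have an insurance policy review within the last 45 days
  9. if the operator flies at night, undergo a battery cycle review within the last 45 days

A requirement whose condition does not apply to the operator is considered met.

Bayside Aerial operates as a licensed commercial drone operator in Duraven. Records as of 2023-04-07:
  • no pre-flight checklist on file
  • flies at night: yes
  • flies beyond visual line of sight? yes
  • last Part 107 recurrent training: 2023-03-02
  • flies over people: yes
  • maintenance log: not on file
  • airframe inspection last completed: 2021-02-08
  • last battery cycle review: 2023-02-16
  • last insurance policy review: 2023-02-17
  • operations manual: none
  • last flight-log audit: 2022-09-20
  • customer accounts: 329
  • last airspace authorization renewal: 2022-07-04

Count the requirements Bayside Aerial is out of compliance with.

9

1. Part 107 recurrent training 36 days ago vs limit 30 → not met
2. operations manual absent → not met
3. airframe inspection 788 days ago vs limit 730 → not met
4. flight-log audit 199 days ago vs limit 180 → not met
5. airspace authorization renewal 277 days ago vs limit 270 → not met
6. condition 'flies over people' holds; maintenance log absent → not met
7. pre-flight checklist absent → not met
8. condition 'flies beyond visual line of sight' holds; insurance policy review 49 days ago vs limit 45 → not met
9. condition 'flies at night' holds; battery cycle review 50 days ago vs limit 45 → not met
Not met: 9 of 9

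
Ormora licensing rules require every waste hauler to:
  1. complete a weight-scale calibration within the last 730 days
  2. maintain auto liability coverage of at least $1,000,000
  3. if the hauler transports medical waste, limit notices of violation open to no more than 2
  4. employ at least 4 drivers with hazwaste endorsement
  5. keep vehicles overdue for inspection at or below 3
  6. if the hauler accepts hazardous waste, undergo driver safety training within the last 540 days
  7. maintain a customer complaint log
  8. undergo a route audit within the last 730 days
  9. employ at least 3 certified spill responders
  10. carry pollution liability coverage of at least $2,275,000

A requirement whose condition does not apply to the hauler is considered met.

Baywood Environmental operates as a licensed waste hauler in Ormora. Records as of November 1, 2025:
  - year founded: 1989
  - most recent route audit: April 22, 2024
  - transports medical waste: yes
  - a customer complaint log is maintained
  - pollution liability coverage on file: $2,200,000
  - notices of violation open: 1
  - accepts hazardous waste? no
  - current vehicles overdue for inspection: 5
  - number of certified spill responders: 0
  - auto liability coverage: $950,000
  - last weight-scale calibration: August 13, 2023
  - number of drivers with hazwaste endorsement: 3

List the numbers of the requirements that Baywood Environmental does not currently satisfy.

1, 2, 4, 5, 9, 10

1. weight-scale calibration 811 days ago vs limit 730 → not met
2. auto liability coverage $950,000 < $1,000,000 → not met
3. condition 'transports medical waste' holds; notices of violation open 1 ≤ 2 → met
4. drivers with hazwaste endorsement 3 < 4 → not met
5. vehicles overdue for inspection 5 > 3 → not met
6. condition 'accepts hazardous waste' does not hold → requirement n/a → met
7. customer complaint log present → met
8. route audit 558 days ago vs limit 730 → met
9. certified spill responders 0 < 3 → not met
10. pollution liability coverage $2,200,000 < $2,275,000 → not met
Not met: 1, 2, 4, 5, 9, 10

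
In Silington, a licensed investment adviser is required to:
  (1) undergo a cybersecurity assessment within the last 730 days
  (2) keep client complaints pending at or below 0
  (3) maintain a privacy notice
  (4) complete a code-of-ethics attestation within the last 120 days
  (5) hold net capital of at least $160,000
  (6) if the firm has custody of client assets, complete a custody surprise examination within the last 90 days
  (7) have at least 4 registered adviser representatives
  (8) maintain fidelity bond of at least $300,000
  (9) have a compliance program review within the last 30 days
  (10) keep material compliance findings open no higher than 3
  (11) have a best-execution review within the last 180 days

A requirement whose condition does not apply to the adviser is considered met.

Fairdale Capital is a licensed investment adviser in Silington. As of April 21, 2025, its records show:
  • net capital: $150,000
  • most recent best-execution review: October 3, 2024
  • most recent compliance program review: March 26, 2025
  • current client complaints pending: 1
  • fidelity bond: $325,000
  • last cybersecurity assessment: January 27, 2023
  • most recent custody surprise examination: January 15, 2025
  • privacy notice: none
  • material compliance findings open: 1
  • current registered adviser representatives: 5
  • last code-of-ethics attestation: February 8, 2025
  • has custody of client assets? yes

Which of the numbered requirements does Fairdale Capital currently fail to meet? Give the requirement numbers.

1, 2, 3, 5, 6, 11

1. cybersecurity assessment 815 days ago vs limit 730 → not met
2. client complaints pending 1 > 0 → not met
3. privacy notice absent → not met
4. code-of-ethics attestation 72 days ago vs limit 120 → met
5. net capital $150,000 < $160,000 → not met
6. condition 'has custody of client assets' holds; custody surprise examination 96 days ago vs limit 90 → not met
7. registered adviser representatives 5 ≥ 4 → met
8. fidelity bond $325,000 ≥ $300,000 → met
9. compliance program review 26 days ago vs limit 30 → met
10. material compliance findings open 1 ≤ 3 → met
11. best-execution review 200 days ago vs limit 180 → not met
Not met: 1, 2, 3, 5, 6, 11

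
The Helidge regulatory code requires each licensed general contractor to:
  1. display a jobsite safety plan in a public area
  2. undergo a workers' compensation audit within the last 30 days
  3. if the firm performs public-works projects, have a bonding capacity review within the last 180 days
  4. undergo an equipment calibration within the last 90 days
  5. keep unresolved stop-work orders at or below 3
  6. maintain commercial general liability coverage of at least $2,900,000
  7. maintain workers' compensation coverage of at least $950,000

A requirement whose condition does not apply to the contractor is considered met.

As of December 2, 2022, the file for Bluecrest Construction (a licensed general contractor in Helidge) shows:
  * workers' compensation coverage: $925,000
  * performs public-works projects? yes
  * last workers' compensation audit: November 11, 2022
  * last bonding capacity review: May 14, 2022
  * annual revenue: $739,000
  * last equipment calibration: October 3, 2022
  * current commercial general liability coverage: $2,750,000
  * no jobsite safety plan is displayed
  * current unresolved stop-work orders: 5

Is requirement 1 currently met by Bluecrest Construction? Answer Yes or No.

No

1. jobsite safety plan absent → not met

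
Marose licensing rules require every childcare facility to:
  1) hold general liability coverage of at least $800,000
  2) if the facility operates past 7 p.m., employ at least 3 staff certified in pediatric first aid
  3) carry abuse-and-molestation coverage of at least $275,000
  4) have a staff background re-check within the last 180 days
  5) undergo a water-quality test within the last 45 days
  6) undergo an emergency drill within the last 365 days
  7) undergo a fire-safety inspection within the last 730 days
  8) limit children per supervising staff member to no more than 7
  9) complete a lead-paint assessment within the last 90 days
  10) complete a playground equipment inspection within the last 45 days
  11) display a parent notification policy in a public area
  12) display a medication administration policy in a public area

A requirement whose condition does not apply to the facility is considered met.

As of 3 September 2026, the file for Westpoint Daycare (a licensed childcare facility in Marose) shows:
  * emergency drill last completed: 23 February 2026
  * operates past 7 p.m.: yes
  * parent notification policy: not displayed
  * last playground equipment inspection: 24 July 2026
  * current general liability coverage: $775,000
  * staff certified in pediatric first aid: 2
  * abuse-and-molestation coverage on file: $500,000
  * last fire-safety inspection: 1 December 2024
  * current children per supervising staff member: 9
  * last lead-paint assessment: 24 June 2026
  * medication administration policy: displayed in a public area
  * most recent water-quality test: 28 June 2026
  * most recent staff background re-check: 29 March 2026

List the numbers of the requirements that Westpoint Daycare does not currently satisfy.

1, 2, 5, 8, 11

1. general liability coverage $775,000 < $800,000 → not met
2. condition 'operates past 7 p.m.' holds; staff certified in pediatric first aid 2 < 3 → not met
3. abuse-and-molestation coverage $500,000 ≥ $275,000 → met
4. staff background re-check 158 days ago vs limit 180 → met
5. water-quality test 67 days ago vs limit 45 → not met
6. emergency drill 192 days ago vs limit 365 → met
7. fire-safety inspection 641 days ago vs limit 730 → met
8. children per supervising staff member 9 > 7 → not met
9. lead-paint assessment 71 days ago vs limit 90 → met
10. playground equipment inspection 41 days ago vs limit 45 → met
11. parent notification policy absent → not met
12. medication administration policy present → met
Not met: 1, 2, 5, 8, 11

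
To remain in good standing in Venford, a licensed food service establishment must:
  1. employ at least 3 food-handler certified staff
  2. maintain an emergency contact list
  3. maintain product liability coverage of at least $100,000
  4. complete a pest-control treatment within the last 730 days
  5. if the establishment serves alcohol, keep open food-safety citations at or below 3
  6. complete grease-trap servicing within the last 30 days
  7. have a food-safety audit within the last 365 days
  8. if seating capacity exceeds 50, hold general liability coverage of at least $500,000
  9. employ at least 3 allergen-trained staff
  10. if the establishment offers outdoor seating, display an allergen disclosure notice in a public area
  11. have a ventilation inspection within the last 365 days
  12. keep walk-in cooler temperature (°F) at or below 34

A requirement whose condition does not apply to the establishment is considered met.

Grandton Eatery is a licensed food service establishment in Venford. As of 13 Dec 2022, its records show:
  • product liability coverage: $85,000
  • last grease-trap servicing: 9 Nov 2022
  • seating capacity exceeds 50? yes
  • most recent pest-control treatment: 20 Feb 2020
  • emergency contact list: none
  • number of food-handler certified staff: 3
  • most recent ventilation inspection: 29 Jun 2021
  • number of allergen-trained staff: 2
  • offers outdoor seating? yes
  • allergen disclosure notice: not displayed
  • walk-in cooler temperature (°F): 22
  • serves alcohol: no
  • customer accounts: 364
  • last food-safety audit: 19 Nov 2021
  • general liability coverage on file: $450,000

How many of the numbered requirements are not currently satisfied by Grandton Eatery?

9

1. food-handler certified staff 3 ≥ 3 → met
2. emergency contact list absent → not met
3. product liability coverage $85,000 < $100,000 → not met
4. pest-control treatment 1027 days ago vs limit 730 → not met
5. condition 'serves alcohol' does not hold → requirement n/a → met
6. grease-trap servicing 34 days ago vs limit 30 → not met
7. food-safety audit 389 days ago vs limit 365 → not met
8. condition 'seating capacity exceeds 50' holds; general liability coverage $450,000 < $500,000 → not met
9. allergen-trained staff 2 < 3 → not met
10. condition 'offers outdoor seating' holds; allergen disclosure notice absent → not met
11. ventilation inspection 532 days ago vs limit 365 → not met
12. walk-in cooler temperature (°F) 22 ≤ 34 → met
Not met: 9 of 12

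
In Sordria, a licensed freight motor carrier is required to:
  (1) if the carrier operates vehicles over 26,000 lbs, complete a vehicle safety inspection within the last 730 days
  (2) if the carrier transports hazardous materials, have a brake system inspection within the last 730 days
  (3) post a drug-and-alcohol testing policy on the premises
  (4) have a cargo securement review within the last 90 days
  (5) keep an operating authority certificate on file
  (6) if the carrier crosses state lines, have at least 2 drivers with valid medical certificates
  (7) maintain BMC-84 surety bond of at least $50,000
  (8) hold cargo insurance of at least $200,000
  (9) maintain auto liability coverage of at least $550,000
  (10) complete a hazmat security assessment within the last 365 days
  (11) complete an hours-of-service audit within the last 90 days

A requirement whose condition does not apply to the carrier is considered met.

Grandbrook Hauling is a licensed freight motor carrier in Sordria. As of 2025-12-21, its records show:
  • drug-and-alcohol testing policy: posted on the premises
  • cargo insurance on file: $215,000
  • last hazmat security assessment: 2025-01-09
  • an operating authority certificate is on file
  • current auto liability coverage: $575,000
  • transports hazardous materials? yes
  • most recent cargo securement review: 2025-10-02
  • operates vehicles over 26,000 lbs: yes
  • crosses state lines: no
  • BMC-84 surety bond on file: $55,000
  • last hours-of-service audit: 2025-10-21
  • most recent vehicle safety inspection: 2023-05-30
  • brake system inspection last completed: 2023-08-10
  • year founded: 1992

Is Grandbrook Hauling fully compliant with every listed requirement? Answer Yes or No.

1. condition 'operates vehicles over 26,000 lbs' holds; vehicle safety inspection 936 days ago vs limit 730 → not met
2. condition 'transports hazardous materials' holds; brake system inspection 864 days ago vs limit 730 → not met
3. drug-and-alcohol testing policy present → met
4. cargo securement review 80 days ago vs limit 90 → met
5. operating authority certificate present → met
6. condition 'crosses state lines' does not hold → requirement n/a → met
7. BMC-84 surety bond $55,000 ≥ $50,000 → met
8. cargo insurance $215,000 ≥ $200,000 → met
9. auto liability coverage $575,000 ≥ $550,000 → met
10. hazmat security assessment 346 days ago vs limit 365 → met
11. hours-of-service audit 61 days ago vs limit 90 → met
Not met: 1, 2

No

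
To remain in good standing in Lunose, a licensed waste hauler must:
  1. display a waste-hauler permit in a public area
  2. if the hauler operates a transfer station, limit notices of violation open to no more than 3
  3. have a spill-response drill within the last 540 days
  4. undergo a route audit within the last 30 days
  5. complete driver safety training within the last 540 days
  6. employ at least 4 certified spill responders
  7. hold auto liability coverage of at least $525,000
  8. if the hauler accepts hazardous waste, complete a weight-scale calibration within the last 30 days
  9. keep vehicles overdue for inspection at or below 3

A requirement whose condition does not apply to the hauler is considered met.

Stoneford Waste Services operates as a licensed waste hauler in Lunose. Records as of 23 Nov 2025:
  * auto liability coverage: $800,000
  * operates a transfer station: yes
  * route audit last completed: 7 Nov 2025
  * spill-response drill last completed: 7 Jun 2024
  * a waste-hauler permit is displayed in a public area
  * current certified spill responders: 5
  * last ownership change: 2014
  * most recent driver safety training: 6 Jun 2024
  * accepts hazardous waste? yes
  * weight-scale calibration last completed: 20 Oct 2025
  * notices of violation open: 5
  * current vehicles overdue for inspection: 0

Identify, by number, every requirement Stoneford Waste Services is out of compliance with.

2, 8

1. waste-hauler permit present → met
2. condition 'operates a transfer station' holds; notices of violation open 5 > 3 → not met
3. spill-response drill 534 days ago vs limit 540 → met
4. route audit 16 days ago vs limit 30 → met
5. driver safety training 535 days ago vs limit 540 → met
6. certified spill responders 5 ≥ 4 → met
7. auto liability coverage $800,000 ≥ $525,000 → met
8. condition 'accepts hazardous waste' holds; weight-scale calibration 34 days ago vs limit 30 → not met
9. vehicles overdue for inspection 0 ≤ 3 → met
Not met: 2, 8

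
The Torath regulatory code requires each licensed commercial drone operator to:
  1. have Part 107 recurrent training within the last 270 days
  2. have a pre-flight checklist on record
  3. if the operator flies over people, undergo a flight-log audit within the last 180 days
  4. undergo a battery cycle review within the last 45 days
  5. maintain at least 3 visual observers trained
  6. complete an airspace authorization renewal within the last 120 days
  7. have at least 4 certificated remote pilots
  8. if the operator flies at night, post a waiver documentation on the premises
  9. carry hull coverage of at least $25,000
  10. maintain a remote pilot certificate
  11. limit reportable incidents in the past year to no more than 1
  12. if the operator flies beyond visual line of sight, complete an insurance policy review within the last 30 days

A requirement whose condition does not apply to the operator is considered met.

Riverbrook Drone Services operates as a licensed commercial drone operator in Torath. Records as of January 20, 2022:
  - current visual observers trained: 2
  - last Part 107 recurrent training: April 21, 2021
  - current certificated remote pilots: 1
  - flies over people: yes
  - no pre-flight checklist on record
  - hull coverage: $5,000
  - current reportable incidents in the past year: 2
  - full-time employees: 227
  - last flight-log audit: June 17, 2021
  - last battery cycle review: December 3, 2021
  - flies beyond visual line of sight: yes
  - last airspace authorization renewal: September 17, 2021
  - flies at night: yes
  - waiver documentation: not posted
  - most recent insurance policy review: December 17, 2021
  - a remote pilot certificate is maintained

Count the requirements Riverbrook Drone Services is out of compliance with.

1. Part 107 recurrent training 274 days ago vs limit 270 → not met
2. pre-flight checklist absent → not met
3. condition 'flies over people' holds; flight-log audit 217 days ago vs limit 180 → not met
4. battery cycle review 48 days ago vs limit 45 → not met
5. visual observers trained 2 < 3 → not met
6. airspace authorization renewal 125 days ago vs limit 120 → not met
7. certificated remote pilots 1 < 4 → not met
8. condition 'flies at night' holds; waiver documentation absent → not met
9. hull coverage $5,000 < $25,000 → not met
10. remote pilot certificate present → met
11. reportable incidents in the past year 2 > 1 → not met
12. condition 'flies beyond visual line of sight' holds; insurance policy review 34 days ago vs limit 30 → not met
Not met: 11 of 12

11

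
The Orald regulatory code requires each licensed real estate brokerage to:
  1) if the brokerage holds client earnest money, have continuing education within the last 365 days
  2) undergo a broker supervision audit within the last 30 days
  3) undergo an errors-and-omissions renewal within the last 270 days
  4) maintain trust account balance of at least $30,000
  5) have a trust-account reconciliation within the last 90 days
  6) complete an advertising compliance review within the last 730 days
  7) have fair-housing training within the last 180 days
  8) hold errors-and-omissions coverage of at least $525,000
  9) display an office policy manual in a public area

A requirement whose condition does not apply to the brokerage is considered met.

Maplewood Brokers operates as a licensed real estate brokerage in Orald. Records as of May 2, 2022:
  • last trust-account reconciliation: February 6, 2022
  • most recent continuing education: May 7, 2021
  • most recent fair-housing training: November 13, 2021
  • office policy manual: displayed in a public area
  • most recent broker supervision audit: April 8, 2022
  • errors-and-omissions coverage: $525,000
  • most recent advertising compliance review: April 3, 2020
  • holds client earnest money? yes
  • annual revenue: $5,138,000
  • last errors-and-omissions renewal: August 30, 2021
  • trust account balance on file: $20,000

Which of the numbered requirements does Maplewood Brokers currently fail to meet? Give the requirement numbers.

4, 6

1. condition 'holds client earnest money' holds; continuing education 360 days ago vs limit 365 → met
2. broker supervision audit 24 days ago vs limit 30 → met
3. errors-and-omissions renewal 245 days ago vs limit 270 → met
4. trust account balance $20,000 < $30,000 → not met
5. trust-account reconciliation 85 days ago vs limit 90 → met
6. advertising compliance review 759 days ago vs limit 730 → not met
7. fair-housing training 170 days ago vs limit 180 → met
8. errors-and-omissions coverage $525,000 ≥ $525,000 → met
9. office policy manual present → met
Not met: 4, 6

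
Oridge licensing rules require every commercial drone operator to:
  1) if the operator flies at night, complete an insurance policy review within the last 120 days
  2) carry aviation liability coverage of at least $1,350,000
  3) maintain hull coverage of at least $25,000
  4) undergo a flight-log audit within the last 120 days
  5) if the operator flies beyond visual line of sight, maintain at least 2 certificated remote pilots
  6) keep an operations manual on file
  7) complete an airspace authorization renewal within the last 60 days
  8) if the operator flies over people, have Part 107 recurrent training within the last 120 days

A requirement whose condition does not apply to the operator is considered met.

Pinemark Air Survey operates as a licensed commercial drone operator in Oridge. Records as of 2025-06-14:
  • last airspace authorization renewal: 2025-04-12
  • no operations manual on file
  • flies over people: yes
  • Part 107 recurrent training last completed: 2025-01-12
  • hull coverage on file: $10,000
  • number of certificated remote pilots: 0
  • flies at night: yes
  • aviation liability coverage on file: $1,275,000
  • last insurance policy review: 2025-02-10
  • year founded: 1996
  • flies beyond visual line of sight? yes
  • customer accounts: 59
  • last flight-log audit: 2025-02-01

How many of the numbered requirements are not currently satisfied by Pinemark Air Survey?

1. condition 'flies at night' holds; insurance policy review 124 days ago vs limit 120 → not met
2. aviation liability coverage $1,275,000 < $1,350,000 → not met
3. hull coverage $10,000 < $25,000 → not met
4. flight-log audit 133 days ago vs limit 120 → not met
5. condition 'flies beyond visual line of sight' holds; certificated remote pilots 0 < 2 → not met
6. operations manual absent → not met
7. airspace authorization renewal 63 days ago vs limit 60 → not met
8. condition 'flies over people' holds; Part 107 recurrent training 153 days ago vs limit 120 → not met
Not met: 8 of 8

8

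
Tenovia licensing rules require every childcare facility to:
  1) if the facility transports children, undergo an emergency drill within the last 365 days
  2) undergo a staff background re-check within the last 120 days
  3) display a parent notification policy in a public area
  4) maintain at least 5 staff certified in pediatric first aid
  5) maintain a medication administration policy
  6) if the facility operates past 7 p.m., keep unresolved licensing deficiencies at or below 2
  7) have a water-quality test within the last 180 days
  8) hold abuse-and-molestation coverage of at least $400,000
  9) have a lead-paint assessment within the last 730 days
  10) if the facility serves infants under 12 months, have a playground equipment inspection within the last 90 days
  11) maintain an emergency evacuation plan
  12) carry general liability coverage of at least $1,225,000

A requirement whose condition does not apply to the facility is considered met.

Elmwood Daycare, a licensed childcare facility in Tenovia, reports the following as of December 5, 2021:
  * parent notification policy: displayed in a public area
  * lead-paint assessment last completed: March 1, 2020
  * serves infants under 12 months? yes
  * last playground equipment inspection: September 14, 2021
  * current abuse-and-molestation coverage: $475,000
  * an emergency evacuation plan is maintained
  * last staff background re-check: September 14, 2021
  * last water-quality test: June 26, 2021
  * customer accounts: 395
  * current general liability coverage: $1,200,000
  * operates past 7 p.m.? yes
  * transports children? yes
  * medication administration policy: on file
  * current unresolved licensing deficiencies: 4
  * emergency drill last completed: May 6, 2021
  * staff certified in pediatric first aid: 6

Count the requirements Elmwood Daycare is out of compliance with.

2

1. condition 'transports children' holds; emergency drill 213 days ago vs limit 365 → met
2. staff background re-check 82 days ago vs limit 120 → met
3. parent notification policy present → met
4. staff certified in pediatric first aid 6 ≥ 5 → met
5. medication administration policy present → met
6. condition 'operates past 7 p.m.' holds; unresolved licensing deficiencies 4 > 2 → not met
7. water-quality test 162 days ago vs limit 180 → met
8. abuse-and-molestation coverage $475,000 ≥ $400,000 → met
9. lead-paint assessment 644 days ago vs limit 730 → met
10. condition 'serves infants under 12 months' holds; playground equipment inspection 82 days ago vs limit 90 → met
11. emergency evacuation plan present → met
12. general liability coverage $1,200,000 < $1,225,000 → not met
Not met: 2 of 12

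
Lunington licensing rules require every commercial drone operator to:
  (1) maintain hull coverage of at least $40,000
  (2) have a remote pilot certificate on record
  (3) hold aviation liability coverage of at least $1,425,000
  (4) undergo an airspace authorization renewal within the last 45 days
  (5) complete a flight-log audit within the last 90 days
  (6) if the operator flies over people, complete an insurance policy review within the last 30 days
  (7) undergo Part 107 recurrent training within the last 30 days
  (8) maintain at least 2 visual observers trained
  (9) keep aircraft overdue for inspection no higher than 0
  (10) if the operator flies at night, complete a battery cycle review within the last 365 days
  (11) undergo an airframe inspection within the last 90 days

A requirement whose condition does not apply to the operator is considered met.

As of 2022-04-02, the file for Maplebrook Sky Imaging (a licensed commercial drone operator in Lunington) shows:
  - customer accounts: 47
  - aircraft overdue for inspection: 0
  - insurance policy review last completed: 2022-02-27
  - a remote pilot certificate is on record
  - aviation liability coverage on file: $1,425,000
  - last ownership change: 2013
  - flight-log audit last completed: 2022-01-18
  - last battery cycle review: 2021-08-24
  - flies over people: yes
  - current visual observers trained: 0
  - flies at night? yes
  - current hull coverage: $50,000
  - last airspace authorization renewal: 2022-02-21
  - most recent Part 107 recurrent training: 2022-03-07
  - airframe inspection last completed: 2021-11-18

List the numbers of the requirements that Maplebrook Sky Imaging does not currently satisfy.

1. hull coverage $50,000 ≥ $40,000 → met
2. remote pilot certificate present → met
3. aviation liability coverage $1,425,000 ≥ $1,425,000 → met
4. airspace authorization renewal 40 days ago vs limit 45 → met
5. flight-log audit 74 days ago vs limit 90 → met
6. condition 'flies over people' holds; insurance policy review 34 days ago vs limit 30 → not met
7. Part 107 recurrent training 26 days ago vs limit 30 → met
8. visual observers trained 0 < 2 → not met
9. aircraft overdue for inspection 0 ≤ 0 → met
10. condition 'flies at night' holds; battery cycle review 221 days ago vs limit 365 → met
11. airframe inspection 135 days ago vs limit 90 → not met
Not met: 6, 8, 11

6, 8, 11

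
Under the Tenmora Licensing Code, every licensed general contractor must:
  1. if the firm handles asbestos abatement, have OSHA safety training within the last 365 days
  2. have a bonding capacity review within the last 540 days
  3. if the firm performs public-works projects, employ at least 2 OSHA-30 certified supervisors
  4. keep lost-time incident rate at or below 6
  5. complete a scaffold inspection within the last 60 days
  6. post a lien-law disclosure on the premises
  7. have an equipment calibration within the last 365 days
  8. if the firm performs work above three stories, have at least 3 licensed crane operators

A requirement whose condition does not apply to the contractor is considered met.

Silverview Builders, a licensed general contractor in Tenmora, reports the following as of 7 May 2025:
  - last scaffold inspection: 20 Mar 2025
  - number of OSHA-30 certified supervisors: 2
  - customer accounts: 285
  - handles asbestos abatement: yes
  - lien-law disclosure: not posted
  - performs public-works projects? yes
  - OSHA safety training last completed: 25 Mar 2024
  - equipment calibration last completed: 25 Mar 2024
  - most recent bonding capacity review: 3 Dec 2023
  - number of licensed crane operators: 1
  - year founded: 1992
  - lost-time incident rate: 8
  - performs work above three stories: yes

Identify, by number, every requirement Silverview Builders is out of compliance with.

1. condition 'handles asbestos abatement' holds; OSHA safety training 408 days ago vs limit 365 → not met
2. bonding capacity review 521 days ago vs limit 540 → met
3. condition 'performs public-works projects' holds; OSHA-30 certified supervisors 2 ≥ 2 → met
4. lost-time incident rate 8 > 6 → not met
5. scaffold inspection 48 days ago vs limit 60 → met
6. lien-law disclosure absent → not met
7. equipment calibration 408 days ago vs limit 365 → not met
8. condition 'performs work above three stories' holds; licensed crane operators 1 < 3 → not met
Not met: 1, 4, 6, 7, 8

1, 4, 6, 7, 8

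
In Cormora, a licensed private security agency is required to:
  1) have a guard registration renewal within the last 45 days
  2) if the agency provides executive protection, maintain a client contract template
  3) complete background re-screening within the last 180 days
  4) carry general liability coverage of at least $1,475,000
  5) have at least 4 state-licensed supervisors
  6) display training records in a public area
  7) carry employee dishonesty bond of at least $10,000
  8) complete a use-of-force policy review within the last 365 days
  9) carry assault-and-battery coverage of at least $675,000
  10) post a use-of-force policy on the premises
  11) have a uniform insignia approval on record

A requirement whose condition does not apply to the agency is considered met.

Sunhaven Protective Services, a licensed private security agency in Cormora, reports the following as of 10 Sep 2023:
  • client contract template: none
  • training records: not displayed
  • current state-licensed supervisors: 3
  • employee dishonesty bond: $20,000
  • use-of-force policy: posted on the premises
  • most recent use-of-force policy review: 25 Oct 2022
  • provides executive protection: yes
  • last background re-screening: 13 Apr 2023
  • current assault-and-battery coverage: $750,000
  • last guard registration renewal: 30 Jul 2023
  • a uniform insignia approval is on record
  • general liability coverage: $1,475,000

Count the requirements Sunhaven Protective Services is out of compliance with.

3

1. guard registration renewal 42 days ago vs limit 45 → met
2. condition 'provides executive protection' holds; client contract template absent → not met
3. background re-screening 150 days ago vs limit 180 → met
4. general liability coverage $1,475,000 ≥ $1,475,000 → met
5. state-licensed supervisors 3 < 4 → not met
6. training records absent → not met
7. employee dishonesty bond $20,000 ≥ $10,000 → met
8. use-of-force policy review 320 days ago vs limit 365 → met
9. assault-and-battery coverage $750,000 ≥ $675,000 → met
10. use-of-force policy present → met
11. uniform insignia approval present → met
Not met: 3 of 11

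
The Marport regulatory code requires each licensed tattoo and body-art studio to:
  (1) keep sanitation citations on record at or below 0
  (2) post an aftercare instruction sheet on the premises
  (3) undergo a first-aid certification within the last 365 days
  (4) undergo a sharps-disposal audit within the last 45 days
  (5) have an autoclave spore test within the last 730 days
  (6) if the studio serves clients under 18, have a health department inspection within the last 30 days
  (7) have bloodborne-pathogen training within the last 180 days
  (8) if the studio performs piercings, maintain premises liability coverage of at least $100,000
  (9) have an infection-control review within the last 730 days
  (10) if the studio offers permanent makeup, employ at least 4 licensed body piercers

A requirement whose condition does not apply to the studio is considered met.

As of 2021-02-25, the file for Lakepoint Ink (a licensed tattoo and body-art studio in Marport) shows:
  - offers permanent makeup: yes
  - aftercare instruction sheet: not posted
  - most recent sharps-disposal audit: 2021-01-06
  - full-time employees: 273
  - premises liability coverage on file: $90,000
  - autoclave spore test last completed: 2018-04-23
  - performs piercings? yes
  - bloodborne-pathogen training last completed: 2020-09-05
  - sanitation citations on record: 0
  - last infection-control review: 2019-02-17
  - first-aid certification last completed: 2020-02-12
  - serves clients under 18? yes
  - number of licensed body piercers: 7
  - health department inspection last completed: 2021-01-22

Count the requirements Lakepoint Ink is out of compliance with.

1. sanitation citations on record 0 ≤ 0 → met
2. aftercare instruction sheet absent → not met
3. first-aid certification 379 days ago vs limit 365 → not met
4. sharps-disposal audit 50 days ago vs limit 45 → not met
5. autoclave spore test 1039 days ago vs limit 730 → not met
6. condition 'serves clients under 18' holds; health department inspection 34 days ago vs limit 30 → not met
7. bloodborne-pathogen training 173 days ago vs limit 180 → met
8. condition 'performs piercings' holds; premises liability coverage $90,000 < $100,000 → not met
9. infection-control review 739 days ago vs limit 730 → not met
10. condition 'offers permanent makeup' holds; licensed body piercers 7 ≥ 4 → met
Not met: 7 of 10

7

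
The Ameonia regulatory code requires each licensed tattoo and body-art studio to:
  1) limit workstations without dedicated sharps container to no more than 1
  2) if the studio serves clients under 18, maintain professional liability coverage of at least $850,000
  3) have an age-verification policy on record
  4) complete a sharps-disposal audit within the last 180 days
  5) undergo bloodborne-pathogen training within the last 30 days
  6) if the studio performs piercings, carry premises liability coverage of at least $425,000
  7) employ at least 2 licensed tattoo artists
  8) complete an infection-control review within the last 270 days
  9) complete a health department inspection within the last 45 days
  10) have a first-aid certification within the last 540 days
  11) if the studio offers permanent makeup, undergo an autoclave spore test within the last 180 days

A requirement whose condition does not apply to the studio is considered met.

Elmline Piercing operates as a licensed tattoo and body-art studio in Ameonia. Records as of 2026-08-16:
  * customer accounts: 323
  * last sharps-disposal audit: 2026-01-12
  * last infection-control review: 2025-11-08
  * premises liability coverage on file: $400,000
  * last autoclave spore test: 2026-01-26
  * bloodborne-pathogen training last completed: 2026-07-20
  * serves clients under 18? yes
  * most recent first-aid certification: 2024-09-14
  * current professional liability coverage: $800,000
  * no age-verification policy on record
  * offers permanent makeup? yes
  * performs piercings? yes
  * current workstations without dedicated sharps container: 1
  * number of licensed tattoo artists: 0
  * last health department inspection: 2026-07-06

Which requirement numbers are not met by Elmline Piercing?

2, 3, 4, 6, 7, 8, 10, 11

1. workstations without dedicated sharps container 1 ≤ 1 → met
2. condition 'serves clients under 18' holds; professional liability coverage $800,000 < $850,000 → not met
3. age-verification policy absent → not met
4. sharps-disposal audit 216 days ago vs limit 180 → not met
5. bloodborne-pathogen training 27 days ago vs limit 30 → met
6. condition 'performs piercings' holds; premises liability coverage $400,000 < $425,000 → not met
7. licensed tattoo artists 0 < 2 → not met
8. infection-control review 281 days ago vs limit 270 → not met
9. health department inspection 41 days ago vs limit 45 → met
10. first-aid certification 701 days ago vs limit 540 → not met
11. condition 'offers permanent makeup' holds; autoclave spore test 202 days ago vs limit 180 → not met
Not met: 2, 3, 4, 6, 7, 8, 10, 11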